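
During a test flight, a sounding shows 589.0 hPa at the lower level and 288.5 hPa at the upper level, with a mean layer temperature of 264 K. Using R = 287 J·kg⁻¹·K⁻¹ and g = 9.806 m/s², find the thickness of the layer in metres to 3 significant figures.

Hypsometric equation: Δz = (R T̄/g) ln(P₁/P₂).
R T̄/g = 287 × 264 / 9.806 = 7726.7 m.
ln(589.0/288.5) = ln(2.0416) = 0.71373.
Δz = 7726.7 × 0.71373 = 5514.8 m.

Δz ≈ 5510 m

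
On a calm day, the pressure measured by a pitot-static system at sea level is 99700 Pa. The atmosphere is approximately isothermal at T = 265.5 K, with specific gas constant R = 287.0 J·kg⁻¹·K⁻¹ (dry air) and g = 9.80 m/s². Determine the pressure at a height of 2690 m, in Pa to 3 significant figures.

P ≈ 70500 Pa

Scale height: H = RT/g = 287.0 × 265.5 / 9.80 = 7775.4 m.
Barometric formula: P = P₀ exp(−z/H).
z/H = 2690.0/7775.4 = 0.34596; exp(−0.34596) = 0.70754.
P = 99700 × 0.70754 = 70542 Pa.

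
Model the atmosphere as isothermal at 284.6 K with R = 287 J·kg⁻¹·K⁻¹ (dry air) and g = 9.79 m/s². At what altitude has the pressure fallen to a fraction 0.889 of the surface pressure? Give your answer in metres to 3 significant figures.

Scale height: H = RT/g = 287 × 284.6 / 9.79 = 8343.2 m.
Set P/P₀ = exp(−z/H) = 0.889, so z = −H ln(0.889).
−ln(0.889) = 0.11766; z = 8343.2 × 0.11766 = 981.66 m.

z ≈ 982 m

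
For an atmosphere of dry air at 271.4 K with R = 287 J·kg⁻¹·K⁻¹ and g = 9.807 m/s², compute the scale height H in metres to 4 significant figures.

H ≈ 7942 m

The scale height of an isothermal atmosphere is H = RT/g.
H = 287 × 271.4 / 9.807 = 77892/9.807 = 7942.5 m.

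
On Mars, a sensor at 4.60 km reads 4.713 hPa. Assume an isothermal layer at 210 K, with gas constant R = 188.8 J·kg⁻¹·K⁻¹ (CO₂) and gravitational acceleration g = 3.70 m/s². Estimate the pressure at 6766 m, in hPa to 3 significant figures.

Scale height: H = RT/g = 188.8 × 210 / 3.70 = 10716 m.
Between two levels, P₂ = P₁ exp(−Δz/H) with Δz = z₂ − z₁.
Δz = 6766.0 − 4600.0 = 2166.0 m; Δz/H = 2166.0/10716 = 0.20213.
P₂ = 4.713 × exp(−0.20213) = 4.713 × 0.81699 = 3.8505 hPa.

P ≈ 3.85 hPa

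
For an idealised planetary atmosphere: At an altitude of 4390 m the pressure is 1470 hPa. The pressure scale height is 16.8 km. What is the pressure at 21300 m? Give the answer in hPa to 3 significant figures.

Between two levels, P₂ = P₁ exp(−Δz/H) with Δz = z₂ − z₁.
Δz = 21300 − 4390.0 = 16910 m; Δz/H = 16910/16800 = 1.0065.
P₂ = 1470 × exp(−1.0065) = 1470 × 0.36550 = 537.28 hPa.

P ≈ 537 hPa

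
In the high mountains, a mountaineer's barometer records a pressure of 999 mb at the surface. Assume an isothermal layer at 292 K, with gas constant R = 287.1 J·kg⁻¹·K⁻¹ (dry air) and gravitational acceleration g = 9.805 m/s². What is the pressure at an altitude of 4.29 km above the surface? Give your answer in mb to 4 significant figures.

P ≈ 604.9 mb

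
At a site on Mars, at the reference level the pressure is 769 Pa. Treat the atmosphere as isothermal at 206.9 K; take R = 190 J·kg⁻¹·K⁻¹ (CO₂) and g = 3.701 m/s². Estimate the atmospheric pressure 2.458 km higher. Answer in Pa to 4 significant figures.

Scale height: H = RT/g = 190 × 206.9 / 3.701 = 10622 m.
Barometric formula: P = P₀ exp(−z/H).
z/H = 2458.0/10622 = 0.23141; exp(−0.23141) = 0.79341.
P = 769 × 0.79341 = 610.13 Pa.

P ≈ 610.1 Pa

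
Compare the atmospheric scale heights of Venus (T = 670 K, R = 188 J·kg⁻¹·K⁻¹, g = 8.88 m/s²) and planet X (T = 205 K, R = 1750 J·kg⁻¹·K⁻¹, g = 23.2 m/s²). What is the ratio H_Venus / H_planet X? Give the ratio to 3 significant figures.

H_Venus/H_planet X ≈ 0.917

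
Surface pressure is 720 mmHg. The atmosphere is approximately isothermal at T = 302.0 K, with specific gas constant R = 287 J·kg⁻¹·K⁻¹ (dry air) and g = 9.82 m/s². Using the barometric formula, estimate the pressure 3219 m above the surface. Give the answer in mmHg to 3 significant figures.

P ≈ 500 mmHg

Scale height: H = RT/g = 287 × 302.0 / 9.82 = 8826.3 m.
Barometric formula: P = P₀ exp(−z/H).
z/H = 3219.0/8826.3 = 0.36471; exp(−0.36471) = 0.69440.
P = 720 × 0.69440 = 499.97 mmHg.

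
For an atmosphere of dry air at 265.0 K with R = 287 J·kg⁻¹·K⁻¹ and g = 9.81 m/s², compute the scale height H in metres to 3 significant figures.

H ≈ 7750 m

The scale height of an isothermal atmosphere is H = RT/g.
H = 287 × 265.0 / 9.81 = 76055/9.81 = 7752.8 m.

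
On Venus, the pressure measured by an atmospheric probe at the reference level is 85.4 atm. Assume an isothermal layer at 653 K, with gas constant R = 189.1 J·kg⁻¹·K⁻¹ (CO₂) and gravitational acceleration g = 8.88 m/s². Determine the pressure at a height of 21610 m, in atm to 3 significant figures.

P ≈ 18.1 atm

Scale height: H = RT/g = 189.1 × 653 / 8.88 = 13906 m.
Barometric formula: P = P₀ exp(−z/H).
z/H = 21610/13906 = 1.5540; exp(−1.5540) = 0.21140.
P = 85.4 × 0.21140 = 18.054 atm.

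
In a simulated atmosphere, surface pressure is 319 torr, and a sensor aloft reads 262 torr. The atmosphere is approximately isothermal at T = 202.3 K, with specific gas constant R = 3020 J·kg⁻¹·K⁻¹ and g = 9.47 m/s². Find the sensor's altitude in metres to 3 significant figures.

Scale height: H = RT/g = 3020 × 202.3 / 9.47 = 64514 m.
Invert the barometric formula: z = H ln(P₀/P).
P₀/P = 319/262 = 1.2176; ln(1.2176) = 0.19688.
z = 64514 × 0.19688 = 12702 m.

z ≈ 12700 m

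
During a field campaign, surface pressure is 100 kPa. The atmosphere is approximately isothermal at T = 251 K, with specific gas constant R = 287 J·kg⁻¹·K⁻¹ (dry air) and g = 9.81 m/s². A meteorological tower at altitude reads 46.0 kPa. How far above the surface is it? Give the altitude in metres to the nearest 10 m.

Scale height: H = RT/g = 287 × 251 / 9.81 = 7343.2 m.
Invert the barometric formula: z = H ln(P₀/P).
P₀/P = 100/46.0 = 2.1739; ln(2.1739) = 0.77652.
z = 7343.2 × 0.77652 = 5702.1 m.

z ≈ 5700 m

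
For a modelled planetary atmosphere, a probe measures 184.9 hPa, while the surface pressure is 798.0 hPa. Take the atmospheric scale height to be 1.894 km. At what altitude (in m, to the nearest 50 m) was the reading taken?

z ≈ 2750 m

Invert the barometric formula: z = H ln(P₀/P).
P₀/P = 798.0/184.9 = 4.3158; ln(4.3158) = 1.4623.
z = 1894.0 × 1.4623 = 2769.6 m.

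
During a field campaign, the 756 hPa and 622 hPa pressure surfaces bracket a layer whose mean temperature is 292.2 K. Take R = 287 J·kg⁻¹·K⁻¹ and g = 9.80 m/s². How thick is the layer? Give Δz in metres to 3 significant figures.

Δz ≈ 1670 m

Hypsometric equation: Δz = (R T̄/g) ln(P₁/P₂).
R T̄/g = 287 × 292.2 / 9.80 = 8557.3 m.
ln(756/622) = ln(1.2154) = 0.19507.
Δz = 8557.3 × 0.19507 = 1669.3 m.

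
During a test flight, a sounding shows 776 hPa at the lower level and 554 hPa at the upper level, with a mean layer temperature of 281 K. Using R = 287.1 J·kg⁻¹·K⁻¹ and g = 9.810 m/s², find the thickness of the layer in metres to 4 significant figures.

Hypsometric equation: Δz = (R T̄/g) ln(P₁/P₂).
R T̄/g = 287.1 × 281 / 9.810 = 8223.8 m.
ln(776/554) = ln(1.4007) = 0.33697.
Δz = 8223.8 × 0.33697 = 2771.2 m.

Δz ≈ 2771 m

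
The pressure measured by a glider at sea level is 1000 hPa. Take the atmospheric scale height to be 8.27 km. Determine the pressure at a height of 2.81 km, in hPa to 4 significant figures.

Barometric formula: P = P₀ exp(−z/H).
z/H = 2810.0/8270.0 = 0.33978; exp(−0.33978) = 0.71193.
P = 1000 × 0.71193 = 711.93 hPa.

P ≈ 711.9 hPa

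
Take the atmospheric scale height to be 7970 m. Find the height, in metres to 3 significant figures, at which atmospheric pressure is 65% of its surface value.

Set P/P₀ = exp(−z/H) = 0.65, so z = −H ln(0.65).
−ln(0.65) = 0.43078; z = 7970.0 × 0.43078 = 3433.3 m.

z ≈ 3430 m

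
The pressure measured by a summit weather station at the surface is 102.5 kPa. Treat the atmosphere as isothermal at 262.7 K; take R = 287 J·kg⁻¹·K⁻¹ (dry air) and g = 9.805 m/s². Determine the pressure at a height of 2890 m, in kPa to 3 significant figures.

Scale height: H = RT/g = 287 × 262.7 / 9.805 = 7689.4 m.
Barometric formula: P = P₀ exp(−z/H).
z/H = 2890.0/7689.4 = 0.37584; exp(−0.37584) = 0.68671.
P = 102.5 × 0.68671 = 70.388 kPa.

P ≈ 70.4 kPa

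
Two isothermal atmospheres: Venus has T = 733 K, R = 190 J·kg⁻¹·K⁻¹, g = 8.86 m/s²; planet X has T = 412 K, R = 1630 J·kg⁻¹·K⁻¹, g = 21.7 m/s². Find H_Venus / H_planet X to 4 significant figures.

H = RT/g for each body.
H_Venus = 190 × 733 / 8.86 = 15719 m.
H_planet X = 1630 × 412 / 21.7 = 30947 m.
H_Venus/H_planet X = 15719/30947 = 0.50793.

H_Venus/H_planet X ≈ 0.5079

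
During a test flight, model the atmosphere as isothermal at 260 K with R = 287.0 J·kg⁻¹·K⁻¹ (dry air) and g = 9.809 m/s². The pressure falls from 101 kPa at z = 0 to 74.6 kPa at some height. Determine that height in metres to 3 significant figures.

Scale height: H = RT/g = 287.0 × 260 / 9.809 = 7607.3 m.
Invert the barometric formula: z = H ln(P₀/P).
P₀/P = 101/74.6 = 1.3539; ln(1.3539) = 0.30299.
z = 7607.3 × 0.30299 = 2304.9 m.

z ≈ 2300 m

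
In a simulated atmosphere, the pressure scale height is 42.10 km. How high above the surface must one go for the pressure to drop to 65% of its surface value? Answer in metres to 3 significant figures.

z ≈ 18100 m

Set P/P₀ = exp(−z/H) = 0.65, so z = −H ln(0.65).
−ln(0.65) = 0.43078; z = 42100 × 0.43078 = 18136 m.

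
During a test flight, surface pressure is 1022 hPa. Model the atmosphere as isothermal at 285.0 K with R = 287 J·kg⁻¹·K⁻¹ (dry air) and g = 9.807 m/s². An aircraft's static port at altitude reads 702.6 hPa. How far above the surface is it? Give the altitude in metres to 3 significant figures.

z ≈ 3130 m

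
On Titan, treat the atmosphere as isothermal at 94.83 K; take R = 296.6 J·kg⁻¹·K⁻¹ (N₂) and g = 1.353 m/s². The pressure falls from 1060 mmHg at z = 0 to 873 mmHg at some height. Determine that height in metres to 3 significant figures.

Scale height: H = RT/g = 296.6 × 94.83 / 1.353 = 20788 m.
Invert the barometric formula: z = H ln(P₀/P).
P₀/P = 1060/873 = 1.2142; ln(1.2142) = 0.19409.
z = 20788 × 0.19409 = 4034.7 m.

z ≈ 4030 m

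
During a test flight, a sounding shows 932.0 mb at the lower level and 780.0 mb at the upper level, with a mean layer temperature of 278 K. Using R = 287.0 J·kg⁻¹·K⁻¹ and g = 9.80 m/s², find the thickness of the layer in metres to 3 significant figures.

Hypsometric equation: Δz = (R T̄/g) ln(P₁/P₂).
R T̄/g = 287.0 × 278 / 9.80 = 8141.4 m.
ln(932.0/780.0) = ln(1.1949) = 0.17806.
Δz = 8141.4 × 0.17806 = 1449.7 m.

Δz ≈ 1450 m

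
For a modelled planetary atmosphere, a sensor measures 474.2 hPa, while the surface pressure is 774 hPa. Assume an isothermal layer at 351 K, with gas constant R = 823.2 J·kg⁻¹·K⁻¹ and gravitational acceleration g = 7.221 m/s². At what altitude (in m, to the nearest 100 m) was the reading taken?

Scale height: H = RT/g = 823.2 × 351 / 7.221 = 40014 m.
Invert the barometric formula: z = H ln(P₀/P).
P₀/P = 774/474.2 = 1.6322; ln(1.6322) = 0.48993.
z = 40014 × 0.48993 = 19604 m.

z ≈ 19600 m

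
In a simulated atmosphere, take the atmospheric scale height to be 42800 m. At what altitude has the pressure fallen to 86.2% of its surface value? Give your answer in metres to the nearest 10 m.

Set P/P₀ = exp(−z/H) = 0.862, so z = −H ln(0.862).
−ln(0.862) = 0.14850; z = 42800 × 0.14850 = 6355.8 m.

z ≈ 6360 m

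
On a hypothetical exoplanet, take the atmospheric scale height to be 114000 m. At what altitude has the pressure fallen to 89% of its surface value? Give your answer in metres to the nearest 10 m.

Set P/P₀ = exp(−z/H) = 0.89, so z = −H ln(0.89).
−ln(0.89) = 0.11653; z = 114000 × 0.11653 = 13284 m.

z ≈ 13280 m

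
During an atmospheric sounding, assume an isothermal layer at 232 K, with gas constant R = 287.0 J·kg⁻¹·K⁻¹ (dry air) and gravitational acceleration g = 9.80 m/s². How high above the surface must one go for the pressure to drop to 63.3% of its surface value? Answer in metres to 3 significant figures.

z ≈ 3110 m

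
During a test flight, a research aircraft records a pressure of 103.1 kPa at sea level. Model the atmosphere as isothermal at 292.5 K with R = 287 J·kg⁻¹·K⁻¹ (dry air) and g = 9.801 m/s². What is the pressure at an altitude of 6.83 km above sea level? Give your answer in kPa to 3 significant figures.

Scale height: H = RT/g = 287 × 292.5 / 9.801 = 8565.2 m.
Barometric formula: P = P₀ exp(−z/H).
z/H = 6830.0/8565.2 = 0.79741; exp(−0.79741) = 0.45049.
P = 103.1 × 0.45049 = 46.446 kPa.

P ≈ 46.4 kPa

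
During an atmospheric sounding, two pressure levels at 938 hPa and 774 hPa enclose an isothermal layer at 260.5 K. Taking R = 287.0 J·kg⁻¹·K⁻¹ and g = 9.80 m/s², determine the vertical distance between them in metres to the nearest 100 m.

Hypsometric equation: Δz = (R T̄/g) ln(P₁/P₂).
R T̄/g = 287.0 × 260.5 / 9.80 = 7628.9 m.
ln(938/774) = ln(1.2119) = 0.19219.
Δz = 7628.9 × 0.19219 = 1466.2 m.

Δz ≈ 1500 m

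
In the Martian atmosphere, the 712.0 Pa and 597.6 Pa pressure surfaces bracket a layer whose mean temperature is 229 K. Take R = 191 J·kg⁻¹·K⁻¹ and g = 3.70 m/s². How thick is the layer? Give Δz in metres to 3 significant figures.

Hypsometric equation: Δz = (R T̄/g) ln(P₁/P₂).
R T̄/g = 191 × 229 / 3.70 = 11821 m.
ln(712.0/597.6) = ln(1.1914) = 0.17513.
Δz = 11821 × 0.17513 = 2070.2 m.

Δz ≈ 2070 m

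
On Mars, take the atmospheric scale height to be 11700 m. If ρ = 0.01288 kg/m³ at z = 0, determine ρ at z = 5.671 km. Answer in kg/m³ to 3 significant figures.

ρ ≈ 0.00793 kg/m³

In an isothermal atmosphere, density decays like pressure: ρ = ρ₀ exp(−z/H).
z/H = 5671.0/11700 = 0.48470; exp(−0.48470) = 0.61588.
ρ = 0.01288 × 0.61588 = 0.0079325 kg/m³.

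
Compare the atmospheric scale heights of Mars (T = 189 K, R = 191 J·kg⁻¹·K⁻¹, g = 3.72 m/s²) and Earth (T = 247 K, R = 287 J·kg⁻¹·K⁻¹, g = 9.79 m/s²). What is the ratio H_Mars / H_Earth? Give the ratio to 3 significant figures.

H = RT/g for each body.
H_Mars = 191 × 189 / 3.72 = 9704.0 m.
H_Earth = 287 × 247 / 9.79 = 7241.0 m.
H_Mars/H_Earth = 9704.0/7241.0 = 1.3401.

H_Mars/H_Earth ≈ 1.34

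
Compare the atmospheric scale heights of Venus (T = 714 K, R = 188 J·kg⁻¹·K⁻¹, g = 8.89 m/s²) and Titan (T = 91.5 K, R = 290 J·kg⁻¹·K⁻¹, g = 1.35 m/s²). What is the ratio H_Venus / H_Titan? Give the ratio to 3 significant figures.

H_Venus/H_Titan ≈ 0.768

H = RT/g for each body.
H_Venus = 188 × 714 / 8.89 = 15099 m.
H_Titan = 290 × 91.5 / 1.35 = 19656 m.
H_Venus/H_Titan = 15099/19656 = 0.76816.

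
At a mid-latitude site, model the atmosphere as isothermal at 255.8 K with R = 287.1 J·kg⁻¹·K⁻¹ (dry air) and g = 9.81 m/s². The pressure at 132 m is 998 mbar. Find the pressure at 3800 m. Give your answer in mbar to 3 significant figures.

Scale height: H = RT/g = 287.1 × 255.8 / 9.81 = 7486.3 m.
Between two levels, P₂ = P₁ exp(−Δz/H) with Δz = z₂ − z₁.
Δz = 3800.0 − 132.00 = 3668.0 m; Δz/H = 3668.0/7486.3 = 0.48996.
P₂ = 998 × exp(−0.48996) = 998 × 0.61265 = 611.42 mbar.

P ≈ 611 mbar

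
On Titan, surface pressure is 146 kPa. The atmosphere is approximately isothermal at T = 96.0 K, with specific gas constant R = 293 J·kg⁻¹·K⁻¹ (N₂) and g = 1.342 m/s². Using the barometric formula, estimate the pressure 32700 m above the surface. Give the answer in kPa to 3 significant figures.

Scale height: H = RT/g = 293 × 96.0 / 1.342 = 20960 m.
Barometric formula: P = P₀ exp(−z/H).
z/H = 32700/20960 = 1.5601; exp(−1.5601) = 0.21012.
P = 146 × 0.21012 = 30.678 kPa.

P ≈ 30.7 kPa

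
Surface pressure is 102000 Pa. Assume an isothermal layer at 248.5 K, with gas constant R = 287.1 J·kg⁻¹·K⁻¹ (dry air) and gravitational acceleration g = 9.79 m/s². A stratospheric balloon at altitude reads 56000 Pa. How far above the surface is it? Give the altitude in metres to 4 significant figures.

z ≈ 4370 m

Scale height: H = RT/g = 287.1 × 248.5 / 9.79 = 7287.5 m.
Invert the barometric formula: z = H ln(P₀/P).
P₀/P = 102000/56000 = 1.8214; ln(1.8214) = 0.59961.
z = 7287.5 × 0.59961 = 4369.7 m.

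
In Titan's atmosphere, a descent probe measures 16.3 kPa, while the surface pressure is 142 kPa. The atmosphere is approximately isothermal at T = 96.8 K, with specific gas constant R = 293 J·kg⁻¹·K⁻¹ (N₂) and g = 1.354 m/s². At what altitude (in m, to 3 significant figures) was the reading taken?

Scale height: H = RT/g = 293 × 96.8 / 1.354 = 20947 m.
Invert the barometric formula: z = H ln(P₀/P).
P₀/P = 142/16.3 = 8.7117; ln(8.7117) = 2.1647.
z = 20947 × 2.1647 = 45344 m.

z ≈ 45300 m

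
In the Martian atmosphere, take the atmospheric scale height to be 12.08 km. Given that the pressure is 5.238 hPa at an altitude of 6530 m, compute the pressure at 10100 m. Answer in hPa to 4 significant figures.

P ≈ 3.898 hPa

Between two levels, P₂ = P₁ exp(−Δz/H) with Δz = z₂ − z₁.
Δz = 10100 − 6530.0 = 3570.0 m; Δz/H = 3570.0/12080 = 0.29553.
P₂ = 5.238 × exp(−0.29553) = 5.238 × 0.74414 = 3.8978 hPa.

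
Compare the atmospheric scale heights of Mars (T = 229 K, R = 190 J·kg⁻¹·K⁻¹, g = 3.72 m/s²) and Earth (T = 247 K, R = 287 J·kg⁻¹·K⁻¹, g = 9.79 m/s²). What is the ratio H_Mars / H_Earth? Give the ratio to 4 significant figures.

H_Mars/H_Earth ≈ 1.615

H = RT/g for each body.
H_Mars = 190 × 229 / 3.72 = 11696 m.
H_Earth = 287 × 247 / 9.79 = 7241.0 m.
H_Mars/H_Earth = 11696/7241.0 = 1.6152.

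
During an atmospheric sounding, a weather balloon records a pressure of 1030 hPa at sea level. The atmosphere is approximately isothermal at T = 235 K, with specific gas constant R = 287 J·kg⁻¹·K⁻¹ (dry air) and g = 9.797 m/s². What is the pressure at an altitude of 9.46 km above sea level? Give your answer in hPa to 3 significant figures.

Scale height: H = RT/g = 287 × 235 / 9.797 = 6884.3 m.
Barometric formula: P = P₀ exp(−z/H).
z/H = 9460.0/6884.3 = 1.3741; exp(−1.3741) = 0.25307.
P = 1030 × 0.25307 = 260.66 hPa.

P ≈ 261 hPa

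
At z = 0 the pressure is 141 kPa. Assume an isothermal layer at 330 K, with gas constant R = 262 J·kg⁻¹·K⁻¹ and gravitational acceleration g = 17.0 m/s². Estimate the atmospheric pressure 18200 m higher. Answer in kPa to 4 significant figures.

Scale height: H = RT/g = 262 × 330 / 17.0 = 5085.9 m.
Barometric formula: P = P₀ exp(−z/H).
z/H = 18200/5085.9 = 3.5785; exp(−3.5785) = 0.027918.
P = 141 × 0.027918 = 3.9364 kPa.

P ≈ 3.936 kPa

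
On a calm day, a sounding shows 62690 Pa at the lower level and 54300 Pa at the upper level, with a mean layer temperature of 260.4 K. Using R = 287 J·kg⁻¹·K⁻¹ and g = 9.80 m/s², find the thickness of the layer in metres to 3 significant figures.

Hypsometric equation: Δz = (R T̄/g) ln(P₁/P₂).
R T̄/g = 287 × 260.4 / 9.80 = 7626.0 m.
ln(62690/54300) = ln(1.1545) = 0.14367.
Δz = 7626.0 × 0.14367 = 1095.6 m.

Δz ≈ 1100 m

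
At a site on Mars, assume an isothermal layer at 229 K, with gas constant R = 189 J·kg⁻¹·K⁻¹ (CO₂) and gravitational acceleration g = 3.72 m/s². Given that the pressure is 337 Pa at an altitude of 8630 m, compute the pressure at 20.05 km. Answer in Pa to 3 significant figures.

Scale height: H = RT/g = 189 × 229 / 3.72 = 11635 m.
Between two levels, P₂ = P₁ exp(−Δz/H) with Δz = z₂ − z₁.
Δz = 20050 − 8630.0 = 11420 m; Δz/H = 11420/11635 = 0.98152.
P₂ = 337 × exp(−0.98152) = 337 × 0.37474 = 126.29 Pa.

P ≈ 126 Pa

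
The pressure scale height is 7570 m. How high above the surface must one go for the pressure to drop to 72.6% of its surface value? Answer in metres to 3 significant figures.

z ≈ 2420 m

Set P/P₀ = exp(−z/H) = 0.726, so z = −H ln(0.726).
−ln(0.726) = 0.32021; z = 7570.0 × 0.32021 = 2424.0 m.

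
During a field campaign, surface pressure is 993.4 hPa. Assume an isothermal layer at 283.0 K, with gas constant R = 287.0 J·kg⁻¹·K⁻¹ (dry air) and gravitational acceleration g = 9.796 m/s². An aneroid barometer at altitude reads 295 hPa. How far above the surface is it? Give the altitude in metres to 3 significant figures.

Scale height: H = RT/g = 287.0 × 283.0 / 9.796 = 8291.2 m.
Invert the barometric formula: z = H ln(P₀/P).
P₀/P = 993.4/295 = 3.3675; ln(3.3675) = 1.2142.
z = 8291.2 × 1.2142 = 10067 m.

z ≈ 10100 m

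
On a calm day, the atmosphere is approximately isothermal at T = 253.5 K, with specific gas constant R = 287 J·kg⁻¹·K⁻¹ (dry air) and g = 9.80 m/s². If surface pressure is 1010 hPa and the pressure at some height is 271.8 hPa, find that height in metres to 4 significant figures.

z ≈ 9745 m

Scale height: H = RT/g = 287 × 253.5 / 9.80 = 7423.9 m.
Invert the barometric formula: z = H ln(P₀/P).
P₀/P = 1010/271.8 = 3.7160; ln(3.7160) = 1.3126.
z = 7423.9 × 1.3126 = 9744.6 m.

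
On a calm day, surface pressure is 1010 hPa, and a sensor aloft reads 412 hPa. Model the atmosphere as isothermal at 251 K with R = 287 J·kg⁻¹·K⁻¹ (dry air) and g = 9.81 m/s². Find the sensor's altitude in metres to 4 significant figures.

z ≈ 6585 m

Scale height: H = RT/g = 287 × 251 / 9.81 = 7343.2 m.
Invert the barometric formula: z = H ln(P₀/P).
P₀/P = 1010/412 = 2.4515; ln(2.4515) = 0.89670.
z = 7343.2 × 0.89670 = 6584.6 m.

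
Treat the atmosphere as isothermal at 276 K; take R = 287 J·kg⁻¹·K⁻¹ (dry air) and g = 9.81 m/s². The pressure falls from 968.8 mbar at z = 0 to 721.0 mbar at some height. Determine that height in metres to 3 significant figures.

Scale height: H = RT/g = 287 × 276 / 9.81 = 8074.6 m.
Invert the barometric formula: z = H ln(P₀/P).
P₀/P = 968.8/721.0 = 1.3437; ln(1.3437) = 0.29543.
z = 8074.6 × 0.29543 = 2385.5 m.

z ≈ 2390 m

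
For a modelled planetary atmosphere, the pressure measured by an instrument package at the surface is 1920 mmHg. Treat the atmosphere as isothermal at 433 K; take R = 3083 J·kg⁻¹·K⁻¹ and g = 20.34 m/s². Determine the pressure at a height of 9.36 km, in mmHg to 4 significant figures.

Scale height: H = RT/g = 3083 × 433 / 20.34 = 65631 m.
Barometric formula: P = P₀ exp(−z/H).
z/H = 9360.0/65631 = 0.14262; exp(−0.14262) = 0.86708.
P = 1920 × 0.86708 = 1664.8 mmHg.

P ≈ 1665 mmHg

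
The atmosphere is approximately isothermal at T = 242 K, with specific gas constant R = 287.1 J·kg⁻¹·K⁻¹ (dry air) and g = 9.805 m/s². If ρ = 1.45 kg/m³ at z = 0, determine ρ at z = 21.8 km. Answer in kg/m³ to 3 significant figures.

ρ ≈ 0.0669 kg/m³

Scale height: H = RT/g = 287.1 × 242 / 9.805 = 7086.0 m.
In an isothermal atmosphere, density decays like pressure: ρ = ρ₀ exp(−z/H).
z/H = 21800/7086.0 = 3.0765; exp(−3.0765) = 0.046120.
ρ = 1.45 × 0.046120 = 0.066874 kg/m³.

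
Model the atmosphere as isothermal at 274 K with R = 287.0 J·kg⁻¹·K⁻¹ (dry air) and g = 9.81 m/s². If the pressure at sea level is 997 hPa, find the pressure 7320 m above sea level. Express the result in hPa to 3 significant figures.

P ≈ 400 hPa

Scale height: H = RT/g = 287.0 × 274 / 9.81 = 8016.1 m.
Barometric formula: P = P₀ exp(−z/H).
z/H = 7320.0/8016.1 = 0.91316; exp(−0.91316) = 0.40125.
P = 997 × 0.40125 = 400.05 hPa.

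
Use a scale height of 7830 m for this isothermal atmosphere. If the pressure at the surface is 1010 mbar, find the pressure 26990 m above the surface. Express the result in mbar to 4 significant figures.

Barometric formula: P = P₀ exp(−z/H).
z/H = 26990/7830.0 = 3.4470; exp(−3.4470) = 0.031841.
P = 1010 × 0.031841 = 32.159 mbar.

P ≈ 32.16 mbar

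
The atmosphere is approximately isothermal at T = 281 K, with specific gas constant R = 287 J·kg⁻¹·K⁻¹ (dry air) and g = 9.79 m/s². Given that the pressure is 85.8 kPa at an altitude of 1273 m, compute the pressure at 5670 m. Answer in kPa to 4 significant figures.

Scale height: H = RT/g = 287 × 281 / 9.79 = 8237.7 m.
Between two levels, P₂ = P₁ exp(−Δz/H) with Δz = z₂ − z₁.
Δz = 5670.0 − 1273.0 = 4397.0 m; Δz/H = 4397.0/8237.7 = 0.53377.
P₂ = 85.8 × exp(−0.53377) = 85.8 × 0.58639 = 50.312 kPa.

P ≈ 50.31 kPa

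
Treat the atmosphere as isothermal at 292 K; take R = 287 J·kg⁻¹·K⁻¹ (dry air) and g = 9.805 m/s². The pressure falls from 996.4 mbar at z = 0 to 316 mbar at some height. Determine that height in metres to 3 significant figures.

z ≈ 9820 m

Scale height: H = RT/g = 287 × 292 / 9.805 = 8547.1 m.
Invert the barometric formula: z = H ln(P₀/P).
P₀/P = 996.4/316 = 3.1532; ln(3.1532) = 1.1484.
z = 8547.1 × 1.1484 = 9815.5 m.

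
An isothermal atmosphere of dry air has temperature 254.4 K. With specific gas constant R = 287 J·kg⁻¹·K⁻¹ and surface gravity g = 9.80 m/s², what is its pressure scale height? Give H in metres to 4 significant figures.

The scale height of an isothermal atmosphere is H = RT/g.
H = 287 × 254.4 / 9.80 = 73013/9.80 = 7450.3 m.

H ≈ 7450 m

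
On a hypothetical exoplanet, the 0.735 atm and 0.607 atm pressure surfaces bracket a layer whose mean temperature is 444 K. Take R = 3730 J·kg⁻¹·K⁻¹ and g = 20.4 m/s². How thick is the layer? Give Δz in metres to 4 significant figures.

Hypsometric equation: Δz = (R T̄/g) ln(P₁/P₂).
R T̄/g = 3730 × 444 / 20.4 = 81182 m.
ln(0.735/0.607) = ln(1.2109) = 0.19136.
Δz = 81182 × 0.19136 = 15535 m.

Δz ≈ 15530 m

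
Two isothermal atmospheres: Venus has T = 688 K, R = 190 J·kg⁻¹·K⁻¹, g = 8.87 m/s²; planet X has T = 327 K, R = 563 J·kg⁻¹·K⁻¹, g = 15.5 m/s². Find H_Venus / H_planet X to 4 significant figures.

H_Venus/H_planet X ≈ 1.241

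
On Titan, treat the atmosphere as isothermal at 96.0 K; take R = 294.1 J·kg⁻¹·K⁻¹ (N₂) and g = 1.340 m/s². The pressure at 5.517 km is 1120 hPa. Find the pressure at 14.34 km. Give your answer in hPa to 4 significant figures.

Scale height: H = RT/g = 294.1 × 96.0 / 1.340 = 21070 m.
Between two levels, P₂ = P₁ exp(−Δz/H) with Δz = z₂ − z₁.
Δz = 14340 − 5517.0 = 8823.0 m; Δz/H = 8823.0/21070 = 0.41875.
P₂ = 1120 × exp(−0.41875) = 1120 × 0.65787 = 736.81 hPa.

P ≈ 736.8 hPa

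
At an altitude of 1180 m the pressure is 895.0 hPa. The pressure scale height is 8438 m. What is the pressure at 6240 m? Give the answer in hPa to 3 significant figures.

P ≈ 491 hPa

Between two levels, P₂ = P₁ exp(−Δz/H) with Δz = z₂ − z₁.
Δz = 6240.0 − 1180.0 = 5060.0 m; Δz/H = 5060.0/8438.0 = 0.59967.
P₂ = 895.0 × exp(−0.59967) = 895.0 × 0.54899 = 491.35 hPa.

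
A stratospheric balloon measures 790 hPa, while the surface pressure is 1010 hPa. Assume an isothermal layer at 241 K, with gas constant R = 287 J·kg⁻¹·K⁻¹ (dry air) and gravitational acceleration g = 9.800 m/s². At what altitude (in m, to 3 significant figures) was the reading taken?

Scale height: H = RT/g = 287 × 241 / 9.800 = 7057.9 m.
Invert the barometric formula: z = H ln(P₀/P).
P₀/P = 1010/790 = 1.2785; ln(1.2785) = 0.24569.
z = 7057.9 × 0.24569 = 1734.1 m.

z ≈ 1730 m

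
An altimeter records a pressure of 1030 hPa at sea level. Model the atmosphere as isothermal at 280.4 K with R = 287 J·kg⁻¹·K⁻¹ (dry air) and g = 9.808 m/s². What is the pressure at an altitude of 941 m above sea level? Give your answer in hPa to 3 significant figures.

P ≈ 918 hPa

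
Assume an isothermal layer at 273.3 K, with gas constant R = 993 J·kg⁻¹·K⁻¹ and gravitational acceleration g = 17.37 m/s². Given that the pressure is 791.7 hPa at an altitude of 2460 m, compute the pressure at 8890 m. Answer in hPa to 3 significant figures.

Scale height: H = RT/g = 993 × 273.3 / 17.37 = 15624 m.
Between two levels, P₂ = P₁ exp(−Δz/H) with Δz = z₂ − z₁.
Δz = 8890.0 − 2460.0 = 6430.0 m; Δz/H = 6430.0/15624 = 0.41155.
P₂ = 791.7 × exp(−0.41155) = 791.7 × 0.66262 = 524.60 hPa.

P ≈ 525 hPa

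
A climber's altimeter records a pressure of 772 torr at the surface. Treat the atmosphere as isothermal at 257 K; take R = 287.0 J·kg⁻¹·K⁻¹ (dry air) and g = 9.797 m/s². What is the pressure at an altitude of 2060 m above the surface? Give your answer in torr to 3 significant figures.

Scale height: H = RT/g = 287.0 × 257 / 9.797 = 7528.7 m.
Barometric formula: P = P₀ exp(−z/H).
z/H = 2060.0/7528.7 = 0.27362; exp(−0.27362) = 0.76062.
P = 772 × 0.76062 = 587.20 torr.

P ≈ 587 torr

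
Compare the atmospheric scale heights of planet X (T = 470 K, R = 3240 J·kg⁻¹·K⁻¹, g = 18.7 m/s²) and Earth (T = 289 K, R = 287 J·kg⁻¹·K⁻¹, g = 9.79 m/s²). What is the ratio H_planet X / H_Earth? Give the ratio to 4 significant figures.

H = RT/g for each body.
H_planet X = 3240 × 470 / 18.7 = 81433 m.
H_Earth = 287 × 289 / 9.79 = 8472.2 m.
H_planet X/H_Earth = 81433/8472.2 = 9.6118.

H_planet X/H_Earth ≈ 9.612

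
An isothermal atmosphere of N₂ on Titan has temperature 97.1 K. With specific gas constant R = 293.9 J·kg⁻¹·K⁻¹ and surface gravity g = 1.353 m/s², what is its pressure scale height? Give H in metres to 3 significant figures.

The scale height of an isothermal atmosphere is H = RT/g.
H = 293.9 × 97.1 / 1.353 = 28538/1.353 = 21092 m.

H ≈ 21100 m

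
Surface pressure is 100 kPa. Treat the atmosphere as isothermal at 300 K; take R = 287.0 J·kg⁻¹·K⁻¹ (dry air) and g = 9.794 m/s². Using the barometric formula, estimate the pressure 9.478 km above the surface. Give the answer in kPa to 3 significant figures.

P ≈ 34.0 kPa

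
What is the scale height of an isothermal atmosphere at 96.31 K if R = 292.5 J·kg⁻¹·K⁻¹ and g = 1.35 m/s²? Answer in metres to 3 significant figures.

The scale height of an isothermal atmosphere is H = RT/g.
H = 292.5 × 96.31 / 1.35 = 28171/1.35 = 20867 m.

H ≈ 20900 m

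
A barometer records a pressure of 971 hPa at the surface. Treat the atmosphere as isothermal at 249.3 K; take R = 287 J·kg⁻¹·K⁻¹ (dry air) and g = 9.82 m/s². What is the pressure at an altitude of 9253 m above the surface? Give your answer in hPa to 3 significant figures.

P ≈ 273 hPa

Scale height: H = RT/g = 287 × 249.3 / 9.82 = 7286.1 m.
Barometric formula: P = P₀ exp(−z/H).
z/H = 9253.0/7286.1 = 1.2700; exp(−1.2700) = 0.28083.
P = 971 × 0.28083 = 272.69 hPa.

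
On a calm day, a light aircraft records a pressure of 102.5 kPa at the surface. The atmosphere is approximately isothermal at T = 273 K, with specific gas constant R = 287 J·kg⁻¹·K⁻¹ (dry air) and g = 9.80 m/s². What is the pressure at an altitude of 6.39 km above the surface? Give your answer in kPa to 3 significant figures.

P ≈ 46.1 kPa

Scale height: H = RT/g = 287 × 273 / 9.80 = 7995.0 m.
Barometric formula: P = P₀ exp(−z/H).
z/H = 6390.0/7995.0 = 0.79925; exp(−0.79925) = 0.44967.
P = 102.5 × 0.44967 = 46.091 kPa.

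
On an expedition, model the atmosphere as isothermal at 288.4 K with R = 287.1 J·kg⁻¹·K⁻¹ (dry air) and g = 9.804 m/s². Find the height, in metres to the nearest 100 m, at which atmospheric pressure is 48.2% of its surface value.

Scale height: H = RT/g = 287.1 × 288.4 / 9.804 = 8445.5 m.
Set P/P₀ = exp(−z/H) = 0.482, so z = −H ln(0.482).
−ln(0.482) = 0.72981; z = 8445.5 × 0.72981 = 6163.6 m.

z ≈ 6200 m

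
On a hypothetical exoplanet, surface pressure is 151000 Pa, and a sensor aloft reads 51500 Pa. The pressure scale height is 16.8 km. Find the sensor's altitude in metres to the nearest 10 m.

z ≈ 18070 m

Invert the barometric formula: z = H ln(P₀/P).
P₀/P = 151000/51500 = 2.9320; ln(2.9320) = 1.0757.
z = 16800 × 1.0757 = 18072 m.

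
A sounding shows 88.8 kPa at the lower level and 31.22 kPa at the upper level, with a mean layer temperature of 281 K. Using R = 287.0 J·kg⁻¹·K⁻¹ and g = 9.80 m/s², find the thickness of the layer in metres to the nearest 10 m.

Hypsometric equation: Δz = (R T̄/g) ln(P₁/P₂).
R T̄/g = 287.0 × 281 / 9.80 = 8229.3 m.
ln(88.8/31.22) = ln(2.8443) = 1.0453.
Δz = 8229.3 × 1.0453 = 8602.1 m.

Δz ≈ 8600 m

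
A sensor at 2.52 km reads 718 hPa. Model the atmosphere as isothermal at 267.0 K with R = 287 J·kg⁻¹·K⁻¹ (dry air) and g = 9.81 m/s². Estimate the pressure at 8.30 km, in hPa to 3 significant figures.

P ≈ 343 hPa

Scale height: H = RT/g = 287 × 267.0 / 9.81 = 7811.3 m.
Between two levels, P₂ = P₁ exp(−Δz/H) with Δz = z₂ − z₁.
Δz = 8300.0 − 2520.0 = 5780.0 m; Δz/H = 5780.0/7811.3 = 0.73995.
P₂ = 718 × exp(−0.73995) = 718 × 0.47714 = 342.59 hPa.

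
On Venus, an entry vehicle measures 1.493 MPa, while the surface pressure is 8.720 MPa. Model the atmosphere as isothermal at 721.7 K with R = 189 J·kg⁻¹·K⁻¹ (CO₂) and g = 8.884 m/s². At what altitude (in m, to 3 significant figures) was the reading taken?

Scale height: H = RT/g = 189 × 721.7 / 8.884 = 15354 m.
Invert the barometric formula: z = H ln(P₀/P).
P₀/P = 8.720/1.493 = 5.8406; ln(5.8406) = 1.7648.
z = 15354 × 1.7648 = 27097 m.

z ≈ 27100 m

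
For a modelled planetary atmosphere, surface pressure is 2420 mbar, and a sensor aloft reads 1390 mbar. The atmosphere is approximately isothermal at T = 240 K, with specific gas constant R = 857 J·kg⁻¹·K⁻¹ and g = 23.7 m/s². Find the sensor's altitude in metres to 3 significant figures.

z ≈ 4810 m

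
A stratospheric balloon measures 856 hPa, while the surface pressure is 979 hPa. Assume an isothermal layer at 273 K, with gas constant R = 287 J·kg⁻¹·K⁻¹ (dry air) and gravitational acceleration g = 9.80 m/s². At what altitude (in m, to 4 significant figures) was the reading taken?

z ≈ 1073 m

Scale height: H = RT/g = 287 × 273 / 9.80 = 7995.0 m.
Invert the barometric formula: z = H ln(P₀/P).
P₀/P = 979/856 = 1.1437; ln(1.1437) = 0.13427.
z = 7995.0 × 0.13427 = 1073.5 m.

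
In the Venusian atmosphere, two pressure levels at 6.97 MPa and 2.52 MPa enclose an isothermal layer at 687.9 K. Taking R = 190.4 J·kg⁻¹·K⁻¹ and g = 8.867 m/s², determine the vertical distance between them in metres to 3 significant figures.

Hypsometric equation: Δz = (R T̄/g) ln(P₁/P₂).
R T̄/g = 190.4 × 687.9 / 8.867 = 14771 m.
ln(6.97/2.52) = ln(2.7659) = 1.0174.
Δz = 14771 × 1.0174 = 15028 m.

Δz ≈ 15000 m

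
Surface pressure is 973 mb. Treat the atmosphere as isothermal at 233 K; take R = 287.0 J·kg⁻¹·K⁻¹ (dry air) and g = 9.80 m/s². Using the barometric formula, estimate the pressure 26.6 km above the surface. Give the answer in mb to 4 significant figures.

Scale height: H = RT/g = 287.0 × 233 / 9.80 = 6823.6 m.
Barometric formula: P = P₀ exp(−z/H).
z/H = 26600/6823.6 = 3.8982; exp(−3.8982) = 0.020278.
P = 973 × 0.020278 = 19.730 mb.

P ≈ 19.73 mb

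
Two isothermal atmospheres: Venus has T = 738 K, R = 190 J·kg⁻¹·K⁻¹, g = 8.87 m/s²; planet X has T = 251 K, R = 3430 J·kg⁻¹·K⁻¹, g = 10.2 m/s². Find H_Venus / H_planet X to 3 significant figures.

H_Venus/H_planet X ≈ 0.187

H = RT/g for each body.
H_Venus = 190 × 738 / 8.87 = 15808 m.
H_planet X = 3430 × 251 / 10.2 = 84405 m.
H_Venus/H_planet X = 15808/84405 = 0.18729.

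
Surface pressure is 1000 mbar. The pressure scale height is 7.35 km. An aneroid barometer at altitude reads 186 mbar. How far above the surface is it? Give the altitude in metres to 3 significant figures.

z ≈ 12400 m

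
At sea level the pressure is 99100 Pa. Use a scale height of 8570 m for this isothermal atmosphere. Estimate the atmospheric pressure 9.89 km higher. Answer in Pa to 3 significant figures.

P ≈ 31300 Pa

Barometric formula: P = P₀ exp(−z/H).
z/H = 9890.0/8570.0 = 1.1540; exp(−1.1540) = 0.31537.
P = 99100 × 0.31537 = 31253 Pa.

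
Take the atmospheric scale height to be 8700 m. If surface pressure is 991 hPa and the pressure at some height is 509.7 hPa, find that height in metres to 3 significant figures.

z ≈ 5780 m

Invert the barometric formula: z = H ln(P₀/P).
P₀/P = 991/509.7 = 1.9443; ln(1.9443) = 0.66490.
z = 8700.0 × 0.66490 = 5784.6 m.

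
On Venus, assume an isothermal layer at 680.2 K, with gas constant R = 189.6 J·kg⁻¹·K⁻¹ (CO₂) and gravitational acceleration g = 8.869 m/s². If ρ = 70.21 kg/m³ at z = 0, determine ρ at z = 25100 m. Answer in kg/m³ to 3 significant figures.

ρ ≈ 12.5 kg/m³

Scale height: H = RT/g = 189.6 × 680.2 / 8.869 = 14541 m.
In an isothermal atmosphere, density decays like pressure: ρ = ρ₀ exp(−z/H).
z/H = 25100/14541 = 1.7262; exp(−1.7262) = 0.17796.
ρ = 70.21 × 0.17796 = 12.495 kg/m³.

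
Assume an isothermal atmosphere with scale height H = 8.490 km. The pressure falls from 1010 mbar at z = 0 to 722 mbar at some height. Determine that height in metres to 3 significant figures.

Invert the barometric formula: z = H ln(P₀/P).
P₀/P = 1010/722 = 1.3989; ln(1.3989) = 0.33569.
z = 8490.0 × 0.33569 = 2850.0 m.

z ≈ 2850 m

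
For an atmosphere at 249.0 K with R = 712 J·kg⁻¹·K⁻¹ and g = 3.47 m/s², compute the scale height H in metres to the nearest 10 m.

The scale height of an isothermal atmosphere is H = RT/g.
H = 712 × 249.0 / 3.47 = 177290/3.47 = 51092 m.

H ≈ 51090 m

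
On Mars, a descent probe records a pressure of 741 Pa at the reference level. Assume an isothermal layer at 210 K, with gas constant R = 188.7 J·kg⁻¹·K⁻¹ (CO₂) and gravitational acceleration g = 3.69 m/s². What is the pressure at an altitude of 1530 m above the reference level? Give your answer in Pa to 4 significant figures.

P ≈ 642.6 Pa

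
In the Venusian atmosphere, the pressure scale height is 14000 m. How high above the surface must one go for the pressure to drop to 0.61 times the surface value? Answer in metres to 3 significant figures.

Set P/P₀ = exp(−z/H) = 0.61, so z = −H ln(0.61).
−ln(0.61) = 0.49430; z = 14000 × 0.49430 = 6920.2 m.

z ≈ 6920 m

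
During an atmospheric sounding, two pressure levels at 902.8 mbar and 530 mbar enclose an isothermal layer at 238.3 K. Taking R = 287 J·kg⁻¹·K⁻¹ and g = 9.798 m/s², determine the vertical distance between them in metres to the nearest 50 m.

Δz ≈ 3700 m

Hypsometric equation: Δz = (R T̄/g) ln(P₁/P₂).
R T̄/g = 287 × 238.3 / 9.798 = 6980.2 m.
ln(902.8/530) = ln(1.7034) = 0.53263.
Δz = 6980.2 × 0.53263 = 3717.9 m.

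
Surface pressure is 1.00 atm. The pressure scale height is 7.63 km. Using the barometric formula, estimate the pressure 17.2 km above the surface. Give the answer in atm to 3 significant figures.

Barometric formula: P = P₀ exp(−z/H).
z/H = 17200/7630.0 = 2.2543; exp(−2.2543) = 0.10495.
P = 1.00 × 0.10495 = 0.10495 atm.

P ≈ 0.105 atm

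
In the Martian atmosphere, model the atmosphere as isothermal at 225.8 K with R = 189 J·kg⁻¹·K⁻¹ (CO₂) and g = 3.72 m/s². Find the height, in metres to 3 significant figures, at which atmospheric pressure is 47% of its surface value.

z ≈ 8660 m

Scale height: H = RT/g = 189 × 225.8 / 3.72 = 11472 m.
Set P/P₀ = exp(−z/H) = 0.47, so z = −H ln(0.47).
−ln(0.47) = 0.75502; z = 11472 × 0.75502 = 8661.6 m.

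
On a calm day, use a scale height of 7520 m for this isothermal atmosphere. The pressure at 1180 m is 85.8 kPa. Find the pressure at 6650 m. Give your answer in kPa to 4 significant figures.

Between two levels, P₂ = P₁ exp(−Δz/H) with Δz = z₂ − z₁.
Δz = 6650.0 − 1180.0 = 5470.0 m; Δz/H = 5470.0/7520.0 = 0.72739.
P₂ = 85.8 × exp(−0.72739) = 85.8 × 0.48317 = 41.456 kPa.

P ≈ 41.46 kPa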